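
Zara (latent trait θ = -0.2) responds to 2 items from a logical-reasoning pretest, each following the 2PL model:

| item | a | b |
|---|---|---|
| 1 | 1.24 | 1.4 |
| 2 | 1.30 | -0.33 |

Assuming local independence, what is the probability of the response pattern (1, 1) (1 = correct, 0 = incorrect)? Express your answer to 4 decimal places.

P(θ) = 1 / (1 + exp(−a(θ − b)))
P_1 = 1/(1+e^{1.9840}) = 0.1209
P_2 = 1/(1+e^{-0.1690}) = 0.5421
L = P_1 × P_2 = 0.1209 × 0.5421 = 0.06554

0.0655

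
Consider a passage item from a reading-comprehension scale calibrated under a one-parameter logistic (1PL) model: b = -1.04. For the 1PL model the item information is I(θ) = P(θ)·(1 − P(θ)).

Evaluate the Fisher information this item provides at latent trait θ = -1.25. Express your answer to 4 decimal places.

0.2473

P = 1/(1+e^{0.2100}) = 0.4477
P(1−P) = 0.4477 × 0.5523 = 0.2473
I = P(1−P) = 0.24726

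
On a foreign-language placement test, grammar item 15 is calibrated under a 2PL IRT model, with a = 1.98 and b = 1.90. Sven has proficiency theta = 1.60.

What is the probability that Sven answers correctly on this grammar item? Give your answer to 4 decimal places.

0.3557

P(theta) = 1 / (1 + exp(−a(theta − b)))
Exponent: 1.98 × (1.60 − 1.90) = -0.5940
1/(1 + e^{0.5940}) = 0.3557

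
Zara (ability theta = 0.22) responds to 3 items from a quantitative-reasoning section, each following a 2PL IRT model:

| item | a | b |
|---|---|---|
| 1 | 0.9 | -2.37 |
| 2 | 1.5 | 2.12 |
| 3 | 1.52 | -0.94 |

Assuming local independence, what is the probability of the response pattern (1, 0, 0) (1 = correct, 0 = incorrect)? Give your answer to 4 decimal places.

0.1261

P(theta) = 1 / (1 + exp(−a(theta − b)))
P_1 = 1/(1+e^{-2.3310}) = 0.9114
P_2 = 1/(1+e^{2.8500}) = 0.0547
P_3 = 1/(1+e^{-1.7632}) = 0.8536
L = P_1 × (1−P_2) × (1−P_3) = 0.9114 × 0.9453 × 0.1464 = 0.12613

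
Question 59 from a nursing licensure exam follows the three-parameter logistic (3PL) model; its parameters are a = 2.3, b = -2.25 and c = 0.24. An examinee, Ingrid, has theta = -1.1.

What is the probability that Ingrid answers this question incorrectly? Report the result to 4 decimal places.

0.0504

P(theta) = c + (1 − c) · 1 / (1 + exp(−a(theta − b)))
Exponent: 2.3 × (-1.1 − (-2.25)) = 2.6450
1/(1 + e^{-2.6450}) = 0.9337
P = 0.24 + 0.76 × 0.9337 = 0.9496
P(incorrect) = 1 − 0.9496 = 0.0504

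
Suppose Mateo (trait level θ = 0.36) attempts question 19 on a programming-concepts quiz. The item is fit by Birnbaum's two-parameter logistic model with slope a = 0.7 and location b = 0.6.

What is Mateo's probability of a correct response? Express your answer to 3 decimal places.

0.458

P(θ) = 1 / (1 + exp(−a(θ − b)))
Exponent: 0.7 × (0.36 − 0.6) = -0.1680
1/(1 + e^{0.1680}) = 0.4581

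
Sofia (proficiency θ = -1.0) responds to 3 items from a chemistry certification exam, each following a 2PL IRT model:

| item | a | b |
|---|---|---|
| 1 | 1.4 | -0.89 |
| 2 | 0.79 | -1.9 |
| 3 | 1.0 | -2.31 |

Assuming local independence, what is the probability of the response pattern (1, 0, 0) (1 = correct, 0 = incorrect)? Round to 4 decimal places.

0.0323

P(θ) = 1 / (1 + exp(−a(θ − b)))
P_1 = 1/(1+e^{0.1540}) = 0.4616
P_2 = 1/(1+e^{-0.7110}) = 0.6706
P_3 = 1/(1+e^{-1.3100}) = 0.7875
L = P_1 × (1−P_2) × (1−P_3) = 0.4616 × 0.3294 × 0.2125 = 0.03230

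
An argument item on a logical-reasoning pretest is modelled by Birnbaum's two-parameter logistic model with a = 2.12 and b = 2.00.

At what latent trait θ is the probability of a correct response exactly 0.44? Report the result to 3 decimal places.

1.886

P(θ) = 1 / (1 + exp(−a(θ − b)))
logit = ln(0.4400/0.5600) = -0.2412
θ = b + logit/(a) = 2.00 + (-0.2412)/2.1200 = 1.8862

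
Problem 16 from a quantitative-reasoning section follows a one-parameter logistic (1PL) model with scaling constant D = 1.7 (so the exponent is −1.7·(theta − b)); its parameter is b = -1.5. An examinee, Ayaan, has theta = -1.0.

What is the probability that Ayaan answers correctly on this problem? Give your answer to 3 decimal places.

0.701

P(theta) = 1 / (1 + exp(−D·(theta − b)))
Exponent: 1.7 × (-1.0 − (-1.5)) = 0.8500
1/(1 + e^{-0.8500}) = 0.7006
P = 0.7006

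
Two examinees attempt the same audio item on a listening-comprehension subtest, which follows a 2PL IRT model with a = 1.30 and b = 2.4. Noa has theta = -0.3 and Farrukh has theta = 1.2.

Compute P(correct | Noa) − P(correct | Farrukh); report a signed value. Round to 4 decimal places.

-0.1446

P(theta) = 1 / (1 + exp(−a(theta − b)))
P(Noa) = 0.0290  [exponent -3.5100]
P(Farrukh) = 0.1736  [exponent -1.5600]
Difference = 0.0290 − 0.1736 = -0.1446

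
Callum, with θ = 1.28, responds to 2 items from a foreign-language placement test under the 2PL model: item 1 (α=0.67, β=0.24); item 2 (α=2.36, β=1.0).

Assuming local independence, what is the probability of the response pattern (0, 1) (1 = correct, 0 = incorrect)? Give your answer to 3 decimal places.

P(θ) = 1 / (1 + exp(−α(θ − β)))
P_1 = 1/(1+e^{-0.6968}) = 0.6675
P_2 = 1/(1+e^{-0.6608}) = 0.6594
L = (1−P_1) × P_2 = 0.3325 × 0.6594 = 0.21928

0.219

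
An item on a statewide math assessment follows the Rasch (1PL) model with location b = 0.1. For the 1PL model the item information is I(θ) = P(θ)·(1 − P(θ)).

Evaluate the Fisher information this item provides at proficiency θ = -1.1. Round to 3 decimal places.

P = 1/(1+e^{1.2000}) = 0.2315
P(1−P) = 0.2315 × 0.7685 = 0.1779
I = P(1−P) = 0.17789

0.178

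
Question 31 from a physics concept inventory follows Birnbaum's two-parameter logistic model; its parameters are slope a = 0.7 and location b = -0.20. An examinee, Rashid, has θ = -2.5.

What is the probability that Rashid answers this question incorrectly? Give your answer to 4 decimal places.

P(θ) = 1 / (1 + exp(−a(θ − b)))
Exponent: 0.7 × (-2.5 − (-0.20)) = -1.6100
1/(1 + e^{1.6100}) = 0.1666
P(incorrect) = 1 − 0.1666 = 0.8334

0.8334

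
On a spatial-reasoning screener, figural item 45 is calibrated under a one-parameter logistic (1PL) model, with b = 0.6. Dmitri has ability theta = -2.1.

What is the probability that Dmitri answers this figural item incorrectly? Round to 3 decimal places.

P(theta) = 1 / (1 + exp(−(theta − b)))
Exponent: (-2.1 − 0.6) = -2.7000
1/(1 + e^{2.7000}) = 0.0630
P = 0.0630
P(incorrect) = 1 − 0.0630 = 0.9370

0.937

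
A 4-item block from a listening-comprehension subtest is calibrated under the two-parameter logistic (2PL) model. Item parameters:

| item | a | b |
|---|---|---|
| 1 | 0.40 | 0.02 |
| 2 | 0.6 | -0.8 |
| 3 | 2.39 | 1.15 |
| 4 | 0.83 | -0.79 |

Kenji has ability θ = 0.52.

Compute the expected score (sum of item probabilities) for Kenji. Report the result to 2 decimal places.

P(θ) = 1 / (1 + exp(−a(θ − b)))
P_1 = 1/(1+e^{-0.2000}) = 0.5498
P_2 = 1/(1+e^{-0.7920}) = 0.6883
P_3 = 1/(1+e^{1.5057}) = 0.1816
P_4 = 1/(1+e^{-1.0873}) = 0.7479
E[score] = 0.5498 + 0.6883 + 0.1816 + 0.7479 = 2.1675

2.17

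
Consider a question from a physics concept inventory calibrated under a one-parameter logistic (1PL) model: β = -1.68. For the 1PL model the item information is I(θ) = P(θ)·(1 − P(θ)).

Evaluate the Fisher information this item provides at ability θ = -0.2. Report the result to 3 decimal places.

0.151

P = 1/(1+e^{-1.4800}) = 0.8146
P(1−P) = 0.8146 × 0.1854 = 0.1510
I = P(1−P) = 0.15104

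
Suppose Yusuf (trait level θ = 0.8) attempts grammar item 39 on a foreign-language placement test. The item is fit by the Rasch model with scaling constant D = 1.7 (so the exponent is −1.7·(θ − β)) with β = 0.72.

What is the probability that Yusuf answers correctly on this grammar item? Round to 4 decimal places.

0.5339

P(θ) = 1 / (1 + exp(−D·(θ − β)))
Exponent: 1.7 × (0.8 − 0.72) = 0.1360
1/(1 + e^{-0.1360}) = 0.5339
P = 0.5339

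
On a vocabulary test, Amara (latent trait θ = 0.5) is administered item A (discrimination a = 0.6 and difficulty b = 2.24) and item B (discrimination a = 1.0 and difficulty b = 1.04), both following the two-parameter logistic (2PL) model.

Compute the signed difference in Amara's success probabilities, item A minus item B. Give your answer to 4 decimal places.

P(θ) = 1 / (1 + exp(−a(θ − b)))
P_A = 0.2604
P_B = 0.3682
P_A − P_B = -0.1078

-0.1078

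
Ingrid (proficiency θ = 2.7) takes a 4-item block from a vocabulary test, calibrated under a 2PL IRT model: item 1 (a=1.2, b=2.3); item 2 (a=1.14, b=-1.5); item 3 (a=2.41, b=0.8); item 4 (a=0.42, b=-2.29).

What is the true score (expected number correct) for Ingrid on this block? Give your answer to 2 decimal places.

3.49

P(θ) = 1 / (1 + exp(−a(θ − b)))
P_1 = 1/(1+e^{-0.4800}) = 0.6177
P_2 = 1/(1+e^{-4.7880}) = 0.9917
P_3 = 1/(1+e^{-4.5790}) = 0.9898
P_4 = 1/(1+e^{-2.0958}) = 0.8905
E[score] = 0.6177 + 0.9917 + 0.9898 + 0.8905 = 3.4898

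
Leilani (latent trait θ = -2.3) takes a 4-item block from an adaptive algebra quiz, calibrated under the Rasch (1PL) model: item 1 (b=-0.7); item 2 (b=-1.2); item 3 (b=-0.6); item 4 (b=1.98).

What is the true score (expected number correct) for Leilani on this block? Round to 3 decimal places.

0.586

P(θ) = 1 / (1 + exp(−(θ − b)))
P_1 = 1/(1+e^{1.6000}) = 0.1680
P_2 = 1/(1+e^{1.1000}) = 0.2497
P_3 = 1/(1+e^{1.7000}) = 0.1545
P_4 = 1/(1+e^{4.2800}) = 0.0137
E[score] = 0.1680 + 0.2497 + 0.1545 + 0.0137 = 0.5858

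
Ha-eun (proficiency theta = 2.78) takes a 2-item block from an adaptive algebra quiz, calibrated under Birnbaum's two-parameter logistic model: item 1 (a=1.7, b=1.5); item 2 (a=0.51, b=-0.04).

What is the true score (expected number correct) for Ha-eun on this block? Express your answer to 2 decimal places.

P(theta) = 1 / (1 + exp(−a(theta − b)))
P_1 = 1/(1+e^{-2.1760}) = 0.8981
P_2 = 1/(1+e^{-1.4382}) = 0.8082
E[score] = 0.8981 + 0.8082 = 1.7062

1.71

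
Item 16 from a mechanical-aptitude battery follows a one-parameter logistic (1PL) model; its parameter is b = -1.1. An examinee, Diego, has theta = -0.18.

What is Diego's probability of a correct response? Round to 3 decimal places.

P(theta) = 1 / (1 + exp(−(theta − b)))
Exponent: (-0.18 − (-1.1)) = 0.9200
1/(1 + e^{-0.9200}) = 0.7150
P = 0.7150

0.715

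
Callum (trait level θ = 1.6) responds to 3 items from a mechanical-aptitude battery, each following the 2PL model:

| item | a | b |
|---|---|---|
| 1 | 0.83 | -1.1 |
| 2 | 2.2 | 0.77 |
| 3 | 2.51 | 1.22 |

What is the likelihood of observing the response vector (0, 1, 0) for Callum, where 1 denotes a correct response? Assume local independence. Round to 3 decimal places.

0.023

P(θ) = 1 / (1 + exp(−a(θ − b)))
P_1 = 1/(1+e^{-2.2410}) = 0.9039
P_2 = 1/(1+e^{-1.8260}) = 0.8613
P_3 = 1/(1+e^{-0.9538}) = 0.7219
L = (1−P_1) × P_2 × (1−P_3) = 0.0961 × 0.8613 × 0.2781 = 0.02303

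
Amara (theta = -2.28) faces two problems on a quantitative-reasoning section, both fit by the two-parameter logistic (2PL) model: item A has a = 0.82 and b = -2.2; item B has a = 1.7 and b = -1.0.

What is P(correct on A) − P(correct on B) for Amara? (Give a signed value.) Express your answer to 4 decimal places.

0.3817

P(theta) = 1 / (1 + exp(−a(theta − b)))
P_A = 0.4836
P_B = 0.1019
P_A − P_B = 0.3817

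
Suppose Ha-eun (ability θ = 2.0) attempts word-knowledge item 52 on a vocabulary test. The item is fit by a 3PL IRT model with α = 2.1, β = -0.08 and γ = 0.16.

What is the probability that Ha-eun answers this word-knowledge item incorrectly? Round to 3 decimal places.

0.011

P(θ) = γ + (1 − γ) · 1 / (1 + exp(−α(θ − β)))
Exponent: 2.1 × (2.0 − (-0.08)) = 4.3680
1/(1 + e^{-4.3680}) = 0.9875
P = 0.16 + 0.84 × 0.9875 = 0.9895
P(incorrect) = 1 − 0.9895 = 0.0105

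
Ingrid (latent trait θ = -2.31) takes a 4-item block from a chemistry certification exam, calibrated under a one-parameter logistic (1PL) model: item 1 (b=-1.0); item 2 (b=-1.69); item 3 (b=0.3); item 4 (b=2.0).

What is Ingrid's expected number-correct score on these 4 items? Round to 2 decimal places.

P(θ) = 1 / (1 + exp(−(θ − b)))
P_1 = 1/(1+e^{1.3100}) = 0.2125
P_2 = 1/(1+e^{0.6200}) = 0.3498
P_3 = 1/(1+e^{2.6100}) = 0.0685
P_4 = 1/(1+e^{4.3100}) = 0.0133
E[score] = 0.2125 + 0.3498 + 0.0685 + 0.0133 = 0.6440

0.64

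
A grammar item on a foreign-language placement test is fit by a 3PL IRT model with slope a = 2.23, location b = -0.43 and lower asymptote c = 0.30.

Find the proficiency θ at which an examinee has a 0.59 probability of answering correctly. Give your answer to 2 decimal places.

P(θ) = c + (1 − c) · 1 / (1 + exp(−a(θ − b)))
Remove guessing floor: (0.59 − 0.30)/(1 − 0.30) = 0.4143
logit = ln(0.4143/0.5857) = -0.3463
θ = b + logit/(a) = -0.43 + (-0.3463)/2.2300 = -0.5853

-0.59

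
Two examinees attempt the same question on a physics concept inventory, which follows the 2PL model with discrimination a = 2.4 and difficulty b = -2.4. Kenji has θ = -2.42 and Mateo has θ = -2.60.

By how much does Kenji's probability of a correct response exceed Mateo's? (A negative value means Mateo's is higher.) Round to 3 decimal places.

0.106

P(θ) = 1 / (1 + exp(−a(θ − b)))
P(Kenji) = 0.4880  [exponent -0.0480]
P(Mateo) = 0.3823  [exponent -0.4800]
Difference = 0.4880 − 0.3823 = 0.1058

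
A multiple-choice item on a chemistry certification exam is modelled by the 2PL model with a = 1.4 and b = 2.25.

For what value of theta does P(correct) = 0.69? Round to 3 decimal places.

P(theta) = 1 / (1 + exp(−a(theta − b)))
logit = ln(0.6900/0.3100) = 0.8001
theta = b + logit/(a) = 2.25 + 0.8001/1.4000 = 2.8215

2.822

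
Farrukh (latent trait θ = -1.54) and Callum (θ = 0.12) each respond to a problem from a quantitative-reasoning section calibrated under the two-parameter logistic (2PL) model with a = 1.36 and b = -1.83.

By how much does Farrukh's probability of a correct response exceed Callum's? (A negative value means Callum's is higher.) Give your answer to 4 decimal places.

P(θ) = 1 / (1 + exp(−a(θ − b)))
P(Farrukh) = 0.5973  [exponent 0.3944]
P(Callum) = 0.9341  [exponent 2.6520]
Difference = 0.5973 − 0.9341 = -0.3368

-0.3368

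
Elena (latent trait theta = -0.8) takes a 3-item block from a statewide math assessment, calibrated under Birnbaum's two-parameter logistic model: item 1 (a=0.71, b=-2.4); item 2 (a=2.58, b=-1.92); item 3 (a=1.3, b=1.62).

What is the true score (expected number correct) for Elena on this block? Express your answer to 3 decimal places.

1.746

P(theta) = 1 / (1 + exp(−a(theta − b)))
P_1 = 1/(1+e^{-1.1360}) = 0.7569
P_2 = 1/(1+e^{-2.8896}) = 0.9473
P_3 = 1/(1+e^{3.1460}) = 0.0412
E[score] = 0.7569 + 0.9473 + 0.0412 = 1.7455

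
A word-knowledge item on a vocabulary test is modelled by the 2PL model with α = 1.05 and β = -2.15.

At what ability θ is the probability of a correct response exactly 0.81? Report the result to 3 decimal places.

-0.769

P(θ) = 1 / (1 + exp(−α(θ − β)))
logit = ln(0.8100/0.1900) = 1.4500
θ = β + logit/(α) = -2.15 + 1.4500/1.0500 = -0.7690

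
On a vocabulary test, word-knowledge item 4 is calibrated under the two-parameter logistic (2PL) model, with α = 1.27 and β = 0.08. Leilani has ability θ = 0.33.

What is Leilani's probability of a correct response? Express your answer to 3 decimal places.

0.579

P(θ) = 1 / (1 + exp(−α(θ − β)))
Exponent: 1.27 × (0.33 − 0.08) = 0.3175
1/(1 + e^{-0.3175}) = 0.5787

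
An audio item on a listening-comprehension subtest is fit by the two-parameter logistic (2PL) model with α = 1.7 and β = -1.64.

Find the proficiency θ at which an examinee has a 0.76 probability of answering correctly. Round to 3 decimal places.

P(θ) = 1 / (1 + exp(−α(θ − β)))
logit = ln(0.7600/0.2400) = 1.1527
θ = β + logit/(α) = -1.64 + 1.1527/1.7000 = -0.9620

-0.962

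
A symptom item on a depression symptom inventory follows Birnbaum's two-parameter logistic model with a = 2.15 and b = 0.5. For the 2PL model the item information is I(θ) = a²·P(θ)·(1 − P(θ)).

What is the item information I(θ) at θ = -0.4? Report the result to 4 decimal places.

0.5097

P = 1/(1+e^{1.9350}) = 0.1262
P(1−P) = 0.1262 × 0.8738 = 0.1103
I = a² × P(1−P) = 2.15² × 0.1103 = 0.50973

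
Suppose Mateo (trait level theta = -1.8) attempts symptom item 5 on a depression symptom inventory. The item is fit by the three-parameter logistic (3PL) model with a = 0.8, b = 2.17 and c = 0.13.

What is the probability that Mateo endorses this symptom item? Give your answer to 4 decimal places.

P(theta) = c + (1 − c) · 1 / (1 + exp(−a(theta − b)))
Exponent: 0.8 × (-1.8 − 2.17) = -3.1760
1/(1 + e^{3.1760}) = 0.0401
P = 0.13 + 0.87 × 0.0401 = 0.1649

0.1649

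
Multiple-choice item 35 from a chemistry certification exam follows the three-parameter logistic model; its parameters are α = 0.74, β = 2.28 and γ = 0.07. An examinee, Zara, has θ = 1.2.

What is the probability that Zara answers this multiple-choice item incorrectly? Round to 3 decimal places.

0.642

P(θ) = γ + (1 − γ) · 1 / (1 + exp(−α(θ − β)))
Exponent: 0.74 × (1.2 − 2.28) = -0.7992
1/(1 + e^{0.7992}) = 0.3102
P = 0.07 + 0.93 × 0.3102 = 0.3585
P(incorrect) = 1 − 0.3585 = 0.6415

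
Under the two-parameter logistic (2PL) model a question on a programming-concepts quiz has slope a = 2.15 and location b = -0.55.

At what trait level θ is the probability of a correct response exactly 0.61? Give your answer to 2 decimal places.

P(θ) = 1 / (1 + exp(−a(θ − b)))
logit = ln(0.6100/0.3900) = 0.4473
θ = b + logit/(a) = -0.55 + 0.4473/2.1500 = -0.3419

-0.34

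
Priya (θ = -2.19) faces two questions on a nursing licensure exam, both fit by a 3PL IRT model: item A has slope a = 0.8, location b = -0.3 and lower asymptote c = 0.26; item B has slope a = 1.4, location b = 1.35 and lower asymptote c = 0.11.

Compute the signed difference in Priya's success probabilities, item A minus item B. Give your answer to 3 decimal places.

0.277

P(θ) = c + (1 − c) · 1 / (1 + exp(−a(θ − b)))
P_A = 0.3937
P_B = 0.1162
P_A − P_B = 0.2775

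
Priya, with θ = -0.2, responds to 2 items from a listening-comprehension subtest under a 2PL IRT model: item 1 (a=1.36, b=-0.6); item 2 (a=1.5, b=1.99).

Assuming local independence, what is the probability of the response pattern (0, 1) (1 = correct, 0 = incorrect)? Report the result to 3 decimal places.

P(θ) = 1 / (1 + exp(−a(θ − b)))
P_1 = 1/(1+e^{-0.5440}) = 0.6327
P_2 = 1/(1+e^{3.2850}) = 0.0361
L = (1−P_1) × P_2 = 0.3673 × 0.0361 = 0.01325

0.013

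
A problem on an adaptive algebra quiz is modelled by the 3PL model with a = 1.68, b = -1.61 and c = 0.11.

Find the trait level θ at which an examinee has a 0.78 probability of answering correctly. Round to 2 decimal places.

-0.95

P(θ) = c + (1 − c) · 1 / (1 + exp(−a(θ − b)))
Remove guessing floor: (0.78 − 0.11)/(1 − 0.11) = 0.7528
logit = ln(0.7528/0.2472) = 1.1137
θ = b + logit/(a) = -1.61 + 1.1137/1.6800 = -0.9471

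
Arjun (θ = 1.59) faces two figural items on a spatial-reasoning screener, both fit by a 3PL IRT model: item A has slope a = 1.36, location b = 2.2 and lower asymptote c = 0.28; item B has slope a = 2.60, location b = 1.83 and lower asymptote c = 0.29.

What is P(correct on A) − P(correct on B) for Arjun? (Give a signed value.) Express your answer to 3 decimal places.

P(θ) = c + (1 − c) · 1 / (1 + exp(−a(θ − b)))
P_A = 0.4987
P_B = 0.5377
P_A − P_B = -0.0390

-0.039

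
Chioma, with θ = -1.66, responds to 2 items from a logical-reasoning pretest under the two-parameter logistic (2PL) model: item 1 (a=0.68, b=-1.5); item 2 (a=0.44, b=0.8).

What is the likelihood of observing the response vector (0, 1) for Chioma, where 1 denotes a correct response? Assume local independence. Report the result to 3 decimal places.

P(θ) = 1 / (1 + exp(−a(θ − b)))
P_1 = 1/(1+e^{0.1088}) = 0.4728
P_2 = 1/(1+e^{1.0824}) = 0.2531
L = (1−P_1) × P_2 = 0.5272 × 0.2531 = 0.13340

0.133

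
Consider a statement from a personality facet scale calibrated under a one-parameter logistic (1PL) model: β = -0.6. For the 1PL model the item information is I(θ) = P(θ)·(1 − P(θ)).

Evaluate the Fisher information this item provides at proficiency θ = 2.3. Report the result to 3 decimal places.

0.049

P = 1/(1+e^{-2.9000}) = 0.9478
P(1−P) = 0.9478 × 0.0522 = 0.0494
I = P(1−P) = 0.04943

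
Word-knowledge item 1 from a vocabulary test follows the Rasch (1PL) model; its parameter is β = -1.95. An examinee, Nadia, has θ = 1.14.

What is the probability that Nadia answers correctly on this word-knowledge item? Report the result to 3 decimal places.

P(θ) = 1 / (1 + exp(−(θ − β)))
Exponent: (1.14 − (-1.95)) = 3.0900
1/(1 + e^{-3.0900}) = 0.9565
P = 0.9565

0.956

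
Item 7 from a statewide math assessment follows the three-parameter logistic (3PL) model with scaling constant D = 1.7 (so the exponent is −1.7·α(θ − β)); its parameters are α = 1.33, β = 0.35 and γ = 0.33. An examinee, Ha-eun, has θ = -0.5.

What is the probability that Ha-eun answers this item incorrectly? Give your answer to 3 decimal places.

0.584

P(θ) = γ + (1 − γ) · 1 / (1 + exp(−D·α(θ − β)))
Exponent: 1.7 × 1.33 × (-0.5 − 0.35) = -1.9219
1/(1 + e^{1.9219}) = 0.1277
P = 0.33 + 0.67 × 0.1277 = 0.4155
P(incorrect) = 1 − 0.4155 = 0.5845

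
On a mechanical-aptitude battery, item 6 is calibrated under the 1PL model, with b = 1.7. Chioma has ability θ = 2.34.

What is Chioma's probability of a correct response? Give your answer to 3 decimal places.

0.655

P(θ) = 1 / (1 + exp(−(θ − b)))
Exponent: (2.34 − 1.7) = 0.6400
1/(1 + e^{-0.6400}) = 0.6548
P = 0.6548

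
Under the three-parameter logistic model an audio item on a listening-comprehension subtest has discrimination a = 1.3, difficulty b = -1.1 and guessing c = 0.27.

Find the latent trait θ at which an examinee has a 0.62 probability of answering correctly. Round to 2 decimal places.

-1.16

P(θ) = c + (1 − c) · 1 / (1 + exp(−a(θ − b)))
Remove guessing floor: (0.62 − 0.27)/(1 − 0.27) = 0.4795
logit = ln(0.4795/0.5205) = -0.0822
θ = b + logit/(a) = -1.1 + (-0.0822)/1.3000 = -1.1633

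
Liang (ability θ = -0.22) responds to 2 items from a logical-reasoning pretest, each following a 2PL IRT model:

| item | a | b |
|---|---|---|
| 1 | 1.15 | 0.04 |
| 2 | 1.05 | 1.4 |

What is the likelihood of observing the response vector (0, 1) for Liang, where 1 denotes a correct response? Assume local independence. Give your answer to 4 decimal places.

P(θ) = 1 / (1 + exp(−a(θ − b)))
P_1 = 1/(1+e^{0.2990}) = 0.4258
P_2 = 1/(1+e^{1.7010}) = 0.1543
L = (1−P_1) × P_2 = 0.5742 × 0.1543 = 0.08862

0.0886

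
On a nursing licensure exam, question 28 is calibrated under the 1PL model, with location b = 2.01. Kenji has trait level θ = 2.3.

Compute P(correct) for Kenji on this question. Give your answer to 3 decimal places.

0.572

P(θ) = 1 / (1 + exp(−(θ − b)))
Exponent: (2.3 − 2.01) = 0.2900
1/(1 + e^{-0.2900}) = 0.5720
P = 0.5720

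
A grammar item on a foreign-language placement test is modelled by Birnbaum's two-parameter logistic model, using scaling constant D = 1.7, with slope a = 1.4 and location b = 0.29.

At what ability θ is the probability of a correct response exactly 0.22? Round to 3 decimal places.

P(θ) = 1 / (1 + exp(−D·a(θ − b)))
logit = ln(0.2200/0.7800) = -1.2657
θ = b + logit/(1.7·a) = 0.29 + (-1.2657)/2.3800 = -0.2418

-0.242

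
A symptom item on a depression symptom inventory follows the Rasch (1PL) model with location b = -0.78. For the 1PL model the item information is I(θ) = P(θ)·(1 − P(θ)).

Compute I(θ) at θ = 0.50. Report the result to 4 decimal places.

0.1702

P = 1/(1+e^{-1.2800}) = 0.7824
P(1−P) = 0.7824 × 0.2176 = 0.1702
I = P(1−P) = 0.17022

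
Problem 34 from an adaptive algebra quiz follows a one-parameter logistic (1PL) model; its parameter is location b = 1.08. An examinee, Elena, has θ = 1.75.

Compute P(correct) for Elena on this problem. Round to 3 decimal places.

0.662

P(θ) = 1 / (1 + exp(−(θ − b)))
Exponent: (1.75 − 1.08) = 0.6700
1/(1 + e^{-0.6700}) = 0.6615
P = 0.6615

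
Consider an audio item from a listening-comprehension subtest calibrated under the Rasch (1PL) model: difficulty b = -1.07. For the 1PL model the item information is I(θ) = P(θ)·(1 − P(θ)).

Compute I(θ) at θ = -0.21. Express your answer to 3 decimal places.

P = 1/(1+e^{-0.8600}) = 0.7027
P(1−P) = 0.7027 × 0.2973 = 0.2089
I = P(1−P) = 0.20893

0.209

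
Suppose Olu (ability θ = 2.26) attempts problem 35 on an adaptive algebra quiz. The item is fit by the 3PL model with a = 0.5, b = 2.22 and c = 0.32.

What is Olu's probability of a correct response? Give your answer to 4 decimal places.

P(θ) = c + (1 − c) · 1 / (1 + exp(−a(θ − b)))
Exponent: 0.5 × (2.26 − 2.22) = 0.0200
1/(1 + e^{-0.0200}) = 0.5050
P = 0.32 + 0.68 × 0.5050 = 0.6634

0.6634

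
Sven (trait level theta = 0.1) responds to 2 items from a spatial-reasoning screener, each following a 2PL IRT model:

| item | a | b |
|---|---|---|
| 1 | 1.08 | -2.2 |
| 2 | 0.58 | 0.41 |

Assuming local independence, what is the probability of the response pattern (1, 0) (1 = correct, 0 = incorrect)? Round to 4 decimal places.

0.5029

P(theta) = 1 / (1 + exp(−a(theta − b)))
P_1 = 1/(1+e^{-2.4840}) = 0.9230
P_2 = 1/(1+e^{0.1798}) = 0.4552
L = P_1 × (1−P_2) = 0.9230 × 0.5448 = 0.50288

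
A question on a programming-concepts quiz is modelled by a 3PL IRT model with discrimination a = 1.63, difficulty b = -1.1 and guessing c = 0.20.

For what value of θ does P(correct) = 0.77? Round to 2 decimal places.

-0.54

P(θ) = c + (1 − c) · 1 / (1 + exp(−a(θ − b)))
Remove guessing floor: (0.77 − 0.20)/(1 − 0.20) = 0.7125
logit = ln(0.7125/0.2875) = 0.9076
θ = b + logit/(a) = -1.1 + 0.9076/1.6300 = -0.5432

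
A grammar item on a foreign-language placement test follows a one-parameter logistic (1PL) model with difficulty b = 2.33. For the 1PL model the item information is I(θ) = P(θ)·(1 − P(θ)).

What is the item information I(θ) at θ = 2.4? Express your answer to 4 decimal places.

0.2497

P = 1/(1+e^{-0.0700}) = 0.5175
P(1−P) = 0.5175 × 0.4825 = 0.2497
I = P(1−P) = 0.24969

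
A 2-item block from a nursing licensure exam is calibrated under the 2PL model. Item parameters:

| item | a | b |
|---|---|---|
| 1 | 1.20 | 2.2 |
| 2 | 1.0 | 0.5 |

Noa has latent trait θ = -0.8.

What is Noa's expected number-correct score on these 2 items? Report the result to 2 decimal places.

P(θ) = 1 / (1 + exp(−a(θ − b)))
P_1 = 1/(1+e^{3.6000}) = 0.0266
P_2 = 1/(1+e^{1.3000}) = 0.2142
E[score] = 0.0266 + 0.2142 = 0.2408

0.24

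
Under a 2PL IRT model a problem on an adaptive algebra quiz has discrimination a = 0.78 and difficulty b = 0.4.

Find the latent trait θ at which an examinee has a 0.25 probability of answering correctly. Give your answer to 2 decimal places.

-1.01

P(θ) = 1 / (1 + exp(−a(θ − b)))
logit = ln(0.2500/0.7500) = -1.0986
θ = b + logit/(a) = 0.4 + (-1.0986)/0.7800 = -1.0085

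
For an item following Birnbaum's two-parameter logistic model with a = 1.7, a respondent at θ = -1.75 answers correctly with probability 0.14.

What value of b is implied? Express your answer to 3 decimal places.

P(θ) = 1 / (1 + exp(−a(θ − b)))
logit(0.14) = ln(0.14/0.86) = -1.8153
b = θ − logit/(a) = -1.75 − (-1.8153)/1.7000 = -0.6822

-0.682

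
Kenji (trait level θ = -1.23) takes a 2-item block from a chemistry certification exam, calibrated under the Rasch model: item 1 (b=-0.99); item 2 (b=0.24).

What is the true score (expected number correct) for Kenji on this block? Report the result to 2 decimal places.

P(θ) = 1 / (1 + exp(−(θ − b)))
P_1 = 1/(1+e^{0.2400}) = 0.4403
P_2 = 1/(1+e^{1.4700}) = 0.1869
E[score] = 0.4403 + 0.1869 = 0.6272

0.63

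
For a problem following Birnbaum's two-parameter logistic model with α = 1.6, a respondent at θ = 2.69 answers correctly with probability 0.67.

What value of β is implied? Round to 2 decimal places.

P(θ) = 1 / (1 + exp(−α(θ − β)))
logit(0.67) = ln(0.67/0.33) = 0.7082
β = θ − logit/(α) = 2.69 − 0.7082/1.6000 = 2.2474

2.25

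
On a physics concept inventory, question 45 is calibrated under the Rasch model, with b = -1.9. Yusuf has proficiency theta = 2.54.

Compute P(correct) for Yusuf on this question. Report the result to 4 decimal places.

0.9883

P(theta) = 1 / (1 + exp(−(theta − b)))
Exponent: (2.54 − (-1.9)) = 4.4400
1/(1 + e^{-4.4400}) = 0.9883
P = 0.9883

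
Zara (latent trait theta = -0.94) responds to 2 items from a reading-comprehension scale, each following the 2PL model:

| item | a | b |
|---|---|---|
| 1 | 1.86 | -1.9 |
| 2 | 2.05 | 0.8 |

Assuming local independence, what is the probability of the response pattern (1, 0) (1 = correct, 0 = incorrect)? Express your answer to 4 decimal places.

P(theta) = 1 / (1 + exp(−a(theta − b)))
P_1 = 1/(1+e^{-1.7856}) = 0.8564
P_2 = 1/(1+e^{3.5670}) = 0.0275
L = P_1 × (1−P_2) = 0.8564 × 0.9725 = 0.83287

0.8329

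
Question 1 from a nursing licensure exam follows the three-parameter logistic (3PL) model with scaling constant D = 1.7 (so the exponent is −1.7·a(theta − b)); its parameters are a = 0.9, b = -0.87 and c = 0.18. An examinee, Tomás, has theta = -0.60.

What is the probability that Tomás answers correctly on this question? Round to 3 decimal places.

0.674

P(theta) = c + (1 − c) · 1 / (1 + exp(−D·a(theta − b)))
Exponent: 1.7 × 0.9 × (-0.60 − (-0.87)) = 0.4131
1/(1 + e^{-0.4131}) = 0.6018
P = 0.18 + 0.82 × 0.6018 = 0.6735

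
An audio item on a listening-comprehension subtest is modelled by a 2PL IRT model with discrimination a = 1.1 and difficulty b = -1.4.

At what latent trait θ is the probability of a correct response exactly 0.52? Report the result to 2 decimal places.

-1.33

P(θ) = 1 / (1 + exp(−a(θ − b)))
logit = ln(0.5200/0.4800) = 0.0800
θ = b + logit/(a) = -1.4 + 0.0800/1.1000 = -1.3272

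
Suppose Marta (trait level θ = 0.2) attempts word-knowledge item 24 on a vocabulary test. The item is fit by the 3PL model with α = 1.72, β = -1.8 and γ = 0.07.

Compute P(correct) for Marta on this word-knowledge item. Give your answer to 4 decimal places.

0.9711

P(θ) = γ + (1 − γ) · 1 / (1 + exp(−α(θ − β)))
Exponent: 1.72 × (0.2 − (-1.8)) = 3.4400
1/(1 + e^{-3.4400}) = 0.9689
P = 0.07 + 0.93 × 0.9689 = 0.9711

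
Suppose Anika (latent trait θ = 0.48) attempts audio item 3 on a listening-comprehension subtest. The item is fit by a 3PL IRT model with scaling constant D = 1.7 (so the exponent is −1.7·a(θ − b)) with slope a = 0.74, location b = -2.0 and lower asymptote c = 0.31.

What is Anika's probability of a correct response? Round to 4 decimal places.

P(θ) = c + (1 − c) · 1 / (1 + exp(−D·a(θ − b)))
Exponent: 1.7 × 0.74 × (0.48 − (-2.0)) = 3.1198
1/(1 + e^{-3.1198}) = 0.9577
P = 0.31 + 0.69 × 0.9577 = 0.9708

0.9708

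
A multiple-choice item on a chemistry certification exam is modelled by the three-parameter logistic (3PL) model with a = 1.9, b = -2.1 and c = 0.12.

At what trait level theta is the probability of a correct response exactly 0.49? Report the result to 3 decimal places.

-2.269

P(theta) = c + (1 − c) · 1 / (1 + exp(−a(theta − b)))
Remove guessing floor: (0.49 − 0.12)/(1 − 0.12) = 0.4205
logit = ln(0.4205/0.5795) = -0.3209
theta = b + logit/(a) = -2.1 + (-0.3209)/1.9000 = -2.2689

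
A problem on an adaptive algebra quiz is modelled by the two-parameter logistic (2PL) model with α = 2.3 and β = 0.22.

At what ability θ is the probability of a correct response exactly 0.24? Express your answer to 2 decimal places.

-0.28

P(θ) = 1 / (1 + exp(−α(θ − β)))
logit = ln(0.2400/0.7600) = -1.1527
θ = β + logit/(α) = 0.22 + (-1.1527)/2.3000 = -0.2812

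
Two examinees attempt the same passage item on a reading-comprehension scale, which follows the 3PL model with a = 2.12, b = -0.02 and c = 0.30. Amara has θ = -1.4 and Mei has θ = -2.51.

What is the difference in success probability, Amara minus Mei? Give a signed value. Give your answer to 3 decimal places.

P(θ) = c + (1 − c) · 1 / (1 + exp(−a(θ − b)))
P(Amara) = 0.3356  [exponent -2.9256]
P(Mei) = 0.3036  [exponent -5.2788]
Difference = 0.3356 − 0.3036 = 0.0321

0.032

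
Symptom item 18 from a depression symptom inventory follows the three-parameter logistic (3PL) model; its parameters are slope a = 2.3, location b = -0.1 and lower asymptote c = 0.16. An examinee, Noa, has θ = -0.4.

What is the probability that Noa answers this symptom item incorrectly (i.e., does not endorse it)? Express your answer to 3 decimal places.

P(θ) = c + (1 − c) · 1 / (1 + exp(−a(θ − b)))
Exponent: 2.3 × (-0.4 − (-0.1)) = -0.6900
1/(1 + e^{0.6900}) = 0.3340
P = 0.16 + 0.84 × 0.3340 = 0.4406
P(incorrect) = 1 − 0.4406 = 0.5594

0.559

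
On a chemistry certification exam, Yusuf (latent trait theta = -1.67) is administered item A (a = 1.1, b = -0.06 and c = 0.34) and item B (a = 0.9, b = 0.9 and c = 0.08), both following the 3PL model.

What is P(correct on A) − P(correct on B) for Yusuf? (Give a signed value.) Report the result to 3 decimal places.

0.273

P(theta) = c + (1 − c) · 1 / (1 + exp(−a(theta − b)))
P_A = 0.4360
P_B = 0.1628
P_A − P_B = 0.2731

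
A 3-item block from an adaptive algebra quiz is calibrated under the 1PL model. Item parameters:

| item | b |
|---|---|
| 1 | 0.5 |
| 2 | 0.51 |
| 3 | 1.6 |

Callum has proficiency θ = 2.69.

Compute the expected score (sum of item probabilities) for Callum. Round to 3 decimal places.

P(θ) = 1 / (1 + exp(−(θ − b)))
P_1 = 1/(1+e^{-2.1900}) = 0.8993
P_2 = 1/(1+e^{-2.1800}) = 0.8984
P_3 = 1/(1+e^{-1.0900}) = 0.7484
E[score] = 0.8993 + 0.8984 + 0.7484 = 2.5462

2.546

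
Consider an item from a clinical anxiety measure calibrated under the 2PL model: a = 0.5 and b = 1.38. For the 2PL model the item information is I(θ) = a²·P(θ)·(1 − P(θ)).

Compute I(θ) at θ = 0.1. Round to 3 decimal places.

0.057

P = 1/(1+e^{0.6400}) = 0.3452
P(1−P) = 0.3452 × 0.6548 = 0.2261
I = a² × P(1−P) = 0.5² × 0.2261 = 0.05651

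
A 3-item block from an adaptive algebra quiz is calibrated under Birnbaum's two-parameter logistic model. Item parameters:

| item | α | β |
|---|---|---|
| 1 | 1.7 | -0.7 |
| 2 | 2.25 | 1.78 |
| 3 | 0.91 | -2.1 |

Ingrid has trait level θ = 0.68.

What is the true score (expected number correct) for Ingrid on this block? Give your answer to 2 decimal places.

P(θ) = 1 / (1 + exp(−α(θ − β)))
P_1 = 1/(1+e^{-2.3460}) = 0.9126
P_2 = 1/(1+e^{2.4750}) = 0.0776
P_3 = 1/(1+e^{-2.5298}) = 0.9262
E[score] = 0.9126 + 0.0776 + 0.9262 = 1.9164

1.92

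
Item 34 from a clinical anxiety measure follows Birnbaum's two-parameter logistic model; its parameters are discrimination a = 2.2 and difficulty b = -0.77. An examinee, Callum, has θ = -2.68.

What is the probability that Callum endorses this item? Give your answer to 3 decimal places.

P(θ) = 1 / (1 + exp(−a(θ − b)))
Exponent: 2.2 × (-2.68 − (-0.77)) = -4.2020
1/(1 + e^{4.2020}) = 0.0147

0.015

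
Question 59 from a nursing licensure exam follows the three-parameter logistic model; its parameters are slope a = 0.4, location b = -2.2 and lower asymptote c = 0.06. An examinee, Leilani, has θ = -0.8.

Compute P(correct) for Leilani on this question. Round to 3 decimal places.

0.658

P(θ) = c + (1 − c) · 1 / (1 + exp(−a(θ − b)))
Exponent: 0.4 × (-0.8 − (-2.2)) = 0.5600
1/(1 + e^{-0.5600}) = 0.6365
P = 0.06 + 0.94 × 0.6365 = 0.6583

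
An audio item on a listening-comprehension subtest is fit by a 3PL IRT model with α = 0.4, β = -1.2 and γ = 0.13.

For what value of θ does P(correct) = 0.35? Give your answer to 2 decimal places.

-3.91

P(θ) = γ + (1 − γ) · 1 / (1 + exp(−α(θ − β)))
Remove guessing floor: (0.35 − 0.13)/(1 − 0.13) = 0.2529
logit = ln(0.2529/0.7471) = -1.0833
θ = β + logit/(α) = -1.2 + (-1.0833)/0.4000 = -3.9084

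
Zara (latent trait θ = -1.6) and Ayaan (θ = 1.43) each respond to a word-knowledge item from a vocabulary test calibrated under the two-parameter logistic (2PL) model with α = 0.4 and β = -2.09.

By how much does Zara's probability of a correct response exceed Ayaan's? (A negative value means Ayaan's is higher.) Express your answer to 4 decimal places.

-0.2546

P(θ) = 1 / (1 + exp(−α(θ − β)))
P(Zara) = 0.5488  [exponent 0.1960]
P(Ayaan) = 0.8035  [exponent 1.4080]
Difference = 0.5488 − 0.8035 = -0.2546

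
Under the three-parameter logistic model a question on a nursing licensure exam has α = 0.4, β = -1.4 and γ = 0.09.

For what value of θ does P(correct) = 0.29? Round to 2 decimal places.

-4.57

P(θ) = γ + (1 − γ) · 1 / (1 + exp(−α(θ − β)))
Remove guessing floor: (0.29 − 0.09)/(1 − 0.09) = 0.2198
logit = ln(0.2198/0.7802) = -1.2669
θ = β + logit/(α) = -1.4 + (-1.2669)/0.4000 = -4.5674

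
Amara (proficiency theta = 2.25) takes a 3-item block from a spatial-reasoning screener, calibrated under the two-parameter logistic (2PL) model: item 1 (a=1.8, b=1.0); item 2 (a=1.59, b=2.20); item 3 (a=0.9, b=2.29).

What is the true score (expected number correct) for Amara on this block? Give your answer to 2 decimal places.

P(theta) = 1 / (1 + exp(−a(theta − b)))
P_1 = 1/(1+e^{-2.2500}) = 0.9047
P_2 = 1/(1+e^{-0.0795}) = 0.5199
P_3 = 1/(1+e^{0.0360}) = 0.4910
E[score] = 0.9047 + 0.5199 + 0.4910 = 1.9155

1.92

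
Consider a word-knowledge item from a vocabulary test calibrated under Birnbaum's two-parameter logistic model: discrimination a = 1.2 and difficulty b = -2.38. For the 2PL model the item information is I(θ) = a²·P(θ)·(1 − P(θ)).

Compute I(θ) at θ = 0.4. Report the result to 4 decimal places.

0.0478

P = 1/(1+e^{-3.3360}) = 0.9656
P(1−P) = 0.9656 × 0.0344 = 0.0332
I = a² × P(1−P) = 1.2² × 0.0332 = 0.04777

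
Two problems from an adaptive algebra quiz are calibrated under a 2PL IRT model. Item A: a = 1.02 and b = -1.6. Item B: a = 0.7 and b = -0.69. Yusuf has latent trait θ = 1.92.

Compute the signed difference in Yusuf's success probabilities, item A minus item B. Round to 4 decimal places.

P(θ) = 1 / (1 + exp(−a(θ − b)))
P_A = 0.9732
P_B = 0.8614
P_A − P_B = 0.1117

0.1117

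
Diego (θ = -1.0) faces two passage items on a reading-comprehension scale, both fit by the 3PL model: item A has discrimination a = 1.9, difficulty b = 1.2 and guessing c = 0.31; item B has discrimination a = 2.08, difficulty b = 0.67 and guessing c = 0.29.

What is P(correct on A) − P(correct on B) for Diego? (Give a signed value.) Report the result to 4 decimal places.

P(θ) = c + (1 − c) · 1 / (1 + exp(−a(θ − b)))
P_A = 0.3204
P_B = 0.3114
P_A − P_B = 0.0090

0.0090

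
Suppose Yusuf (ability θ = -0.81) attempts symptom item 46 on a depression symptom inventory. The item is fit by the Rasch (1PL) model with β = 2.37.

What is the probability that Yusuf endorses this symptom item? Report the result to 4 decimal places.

P(θ) = 1 / (1 + exp(−(θ − β)))
Exponent: (-0.81 − 2.37) = -3.1800
1/(1 + e^{3.1800}) = 0.0399
P = 0.0399

0.0399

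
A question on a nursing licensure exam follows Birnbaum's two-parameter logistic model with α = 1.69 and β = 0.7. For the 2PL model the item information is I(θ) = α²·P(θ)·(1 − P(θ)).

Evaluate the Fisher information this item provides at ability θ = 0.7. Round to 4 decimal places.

0.7140

P = 1/(1+e^{0.0000}) = 0.5000
P(1−P) = 0.5000 × 0.5000 = 0.2500
I = α² × P(1−P) = 1.69² × 0.2500 = 0.71402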